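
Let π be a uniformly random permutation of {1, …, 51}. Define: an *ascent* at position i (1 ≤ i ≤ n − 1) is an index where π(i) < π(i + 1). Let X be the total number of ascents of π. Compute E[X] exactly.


Write X = Σ X_I over i = 1, …, 50, with X_I the indicator of one ascent.
There are 50 indicators.
For each fixed i, the pair (π(i), π(i+1)) is a uniformly random ordered pair of distinct values from {1, …, 51}; by symmetry P[π(i) < π(i+1)] = 1/2.
By linearity: E[X] = 50 · (1/2) = (51 − 1) · (1/2) = 25 ≈ 25.0000.

E[X] = 25 = 25.0000.


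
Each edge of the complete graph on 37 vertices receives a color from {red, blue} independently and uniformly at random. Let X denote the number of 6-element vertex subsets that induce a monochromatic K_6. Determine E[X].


Let X = Σ_S X_S over the C(37, 6) = 2324784 subsets S of size 6, where X_S = 1 if the K_6 on S is monochromatic.
For a fixed S, the K_6 on S has C(6, 2) = 15 edges. P[all 15 edges red] = (1/2)^15, and likewise for blue, so P[monochromatic] = 2·(1/2)^15 = 2^{1 − 15} = 1/16384.
Summing: E[X] = C(37, 6) · 2^{1 − 15} = 2324784 · 1/16384 = 145299/1024.
Numerically: E[X] ≈ 141.89355.

E[X] = C(37,6)·2^(1−C(6,2)) = 145299/1024 ≈ 141.89355.


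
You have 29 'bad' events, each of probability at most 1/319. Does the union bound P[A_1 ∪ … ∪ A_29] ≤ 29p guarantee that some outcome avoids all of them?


Union bound: P[∪_{i=1}^{29} A_i] ≤ Σ_i P[A_i] ≤ 29·p = 29·(1/319) = 1/11.
Numerically: 1/11 ≈ 0.090909.
Is 1/11 < 1? YES.
Since P[∪ A_i] ≤ 1/11 < 1, the complement has P[∩ A_i^c] ≥ 1 − 1/11 = 10/11 > 0, so some outcome avoids every A_i.

29·p = 1/11 ≈ 0.090909; existence CERTIFIED by the union bound.


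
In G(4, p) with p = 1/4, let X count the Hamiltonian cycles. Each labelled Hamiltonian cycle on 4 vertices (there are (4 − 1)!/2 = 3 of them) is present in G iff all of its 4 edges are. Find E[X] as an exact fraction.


K_4 has (4 − 1)!/2 = 3 labelled Hamiltonian cycles.
For each such Hamiltonian cycle H, let X_H = 1 if all 4 edges of H are present in G. Then P[X_H = 1] = p^{4} = (1/4)^{4} = 1/256.
By linearity of expectation: E[X] = Σ_H E[X_H] = 3 · p^{4} = 3 · 1/256 = 3/256.
Numerically: E[X] ≈ 0.011719.

E[X] = 3 · (1/4)^{4} = 3/256 ≈ 0.011719.


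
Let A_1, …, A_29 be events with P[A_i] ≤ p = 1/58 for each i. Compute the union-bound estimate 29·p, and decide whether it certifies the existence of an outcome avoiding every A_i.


Union bound: P[∪_{i=1}^{29} A_i] ≤ Σ_i P[A_i] ≤ 29·p = 29·(1/58) = 1/2.
Numerically: 1/2 ≈ 0.50000.
Is 1/2 < 1? YES.
Since P[∪ A_i] ≤ 1/2 < 1, the complement has P[∩ A_i^c] ≥ 1 − 1/2 = 1/2 > 0, so some outcome avoids every A_i.

29·p = 1/2 ≈ 0.50000; existence CERTIFIED by the union bound.


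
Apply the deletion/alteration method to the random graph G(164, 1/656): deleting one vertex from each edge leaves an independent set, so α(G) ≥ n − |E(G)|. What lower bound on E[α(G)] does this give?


E[|E(G)|] = C(164, 2)·p = 13366 · (1/656) = 163/8.
E[α(G)] ≥ n − E[|E(G)|] = 164 − 163/8 = 1149/8.
Numerically: ≈ 143.625.
(This is only a lower bound; the true E[α(G)] may be larger.)

E[α(G)] ≥ 1149/8 ≈ 143.625.


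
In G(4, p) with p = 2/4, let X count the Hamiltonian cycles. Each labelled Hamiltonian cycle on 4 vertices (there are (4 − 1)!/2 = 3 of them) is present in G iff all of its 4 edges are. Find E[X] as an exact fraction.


K_4 has (4 − 1)!/2 = 3 labelled Hamiltonian cycles.
For each such Hamiltonian cycle H, let X_H = 1 if all 4 edges of H are present in G. Then P[X_H = 1] = p^{4} = (1/2)^{4} = 1/16.
Summing the indicators: E[X] = Σ_H E[X_H] = 3 · p^{4} = 3 · 1/16 = 3/16.
Numerically: E[X] ≈ 0.1875.

E[X] = 3 · (1/2)^{4} = 3/16 ≈ 0.1875.


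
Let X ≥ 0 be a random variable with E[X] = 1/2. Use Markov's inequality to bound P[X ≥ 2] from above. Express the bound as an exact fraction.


μ = E[X] = 1/2, a = 2.
Markov: P[X ≥ 2] ≤ μ/a = (1/2)/2 = 1/4.
Numerically: ≈ 0.250.
(Since a = 2 > μ = 0.500, the bound 1/4 is < 1 and informative.)

P[X ≥ 2] ≤ 1/4 ≈ 0.250.


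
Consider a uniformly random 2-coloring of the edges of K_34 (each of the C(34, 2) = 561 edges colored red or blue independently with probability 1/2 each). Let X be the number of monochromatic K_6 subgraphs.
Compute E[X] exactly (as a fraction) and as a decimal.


Let X = Σ_S X_S over the C(34, 6) = 1344904 subsets S of size 6, where X_S = 1 if the K_6 on S is monochromatic.
For a fixed S, the K_6 on S has C(6, 2) = 15 edges. P[all 15 edges red] = (1/2)^15, and likewise for blue, so P[monochromatic] = 2·(1/2)^15 = 2^{1 − 15} = 1/16384.
Summing: E[X] = C(34, 6) · 2^{1 − 15} = 1344904 · 1/16384 = 168113/2048.
Numerically: E[X] ≈ 82.08643.

E[X] = C(34,6)·2^(1−C(6,2)) = 168113/2048 ≈ 82.08643.


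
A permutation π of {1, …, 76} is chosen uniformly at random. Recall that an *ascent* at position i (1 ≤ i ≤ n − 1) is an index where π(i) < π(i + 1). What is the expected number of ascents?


Write X = Σ X_I over i = 1, …, 75, with X_I the indicator of one ascent.
There are 75 indicators.
For each fixed i, the pair (π(i), π(i+1)) is a uniformly random ordered pair of distinct values from {1, …, 76}; by symmetry P[π(i) < π(i+1)] = 1/2.
By linearity: E[X] = 75 · (1/2) = (76 − 1) · (1/2) = 75/2 ≈ 37.500000.

E[X] = 75/2 = 37.500000.


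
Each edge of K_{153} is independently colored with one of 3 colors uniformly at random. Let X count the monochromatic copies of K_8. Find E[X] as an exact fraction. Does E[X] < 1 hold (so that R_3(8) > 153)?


E[X] = C(153, 8) · 3^{1 − 28} = 6183023199255 · 3^{−27} = 6183023199255/7625597484987.
As a reduced fraction: E[X] = 687002577695/847288609443 ≈ 0.8108.
Is E[X] < 1? YES.
Since E[X] < 1, there exists a 3-coloring of K_{153} with no monochromatic K_8; hence R_3(8) > 153.

E[X] = 687002577695/847288609443 ≈ 0.8108; E[X] < 1, so R_3(8) > 153.


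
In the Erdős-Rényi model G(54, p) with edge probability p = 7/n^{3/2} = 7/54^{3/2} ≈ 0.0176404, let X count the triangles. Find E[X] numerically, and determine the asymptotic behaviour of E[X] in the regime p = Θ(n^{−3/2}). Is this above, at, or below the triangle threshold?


Number of potential triangles: C(54, 3) = 24804.
Each occurs with probability p³ ≈ (0.0176404)³ ≈ 5.48936616e-06.
By linearity: E[X] = C(54, 3)·p³ ≈ 24804 · 5.48936616e-06 ≈ 0.136158.
Since α = 3/2 > 1, p = c/n^{3/2} = o(1/n) is below the triangle threshold p ~ 1/n. Asymptotically E[X] ~ (c³/6)·n^{3(1−α)} = (7³/6)·n^{-1.5} → 0, so by Markov's inequality G has no triangles w.h.p.

E[X] ≈ 0.136158; in regime p = Θ(1/n^{3/2}) E[X] tends to 0 (below the triangle threshold p ~ 1/n).


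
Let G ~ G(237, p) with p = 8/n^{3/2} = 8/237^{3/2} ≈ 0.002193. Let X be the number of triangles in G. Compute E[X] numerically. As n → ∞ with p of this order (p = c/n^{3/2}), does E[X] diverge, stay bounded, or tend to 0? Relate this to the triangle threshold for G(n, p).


Number of potential triangles: C(237, 3) = 2190670.
Each occurs with probability p³ ≈ (0.002193)³ ≈ 1.054150e-08.
By linearity: E[X] = C(237, 3)·p³ ≈ 2190670 · 1.054150e-08 ≈ 0.0231.
Since α = 3/2 > 1, p = c/n^{3/2} = o(1/n) is below the triangle threshold p ~ 1/n. Asymptotically E[X] ~ (c³/6)·n^{3(1−α)} = (8³/6)·n^{-1.5} → 0, so by Markov's inequality G has no triangles w.h.p.

E[X] ≈ 0.0231; in regime p = Θ(1/n^{3/2}) E[X] tends to 0 (below the triangle threshold p ~ 1/n).


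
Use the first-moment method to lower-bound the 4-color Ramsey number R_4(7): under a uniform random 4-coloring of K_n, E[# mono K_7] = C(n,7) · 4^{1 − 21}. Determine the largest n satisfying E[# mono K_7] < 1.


We need C(n, 7) · 4^{1 − 21} < 1, i.e. C(n, 7) < 4^{21 − 1} = 1099511627776.
Check values of n near the boundary:
  n = 178: C(178, 7) = 996867063280; 996867063280 < 1099511627776? YES
  n = 179: C(179, 7) = 1037437234460; 1037437234460 < 1099511627776? YES
  n = 180: C(180, 7) = 1079414463600; 1079414463600 < 1099511627776? YES
  n = 181: C(181, 7) = 1122839183400; 1122839183400 < 1099511627776? NO
The largest n with C(n, 7) < 1099511627776 is n = 180 (where E[X] = 67463403975/68719476736 ≈ 0.98172). Hence R_4(7) > 180, i.e. R_4(7) ≥ 181.

Largest n = 180; hence R_4(7) > 180.


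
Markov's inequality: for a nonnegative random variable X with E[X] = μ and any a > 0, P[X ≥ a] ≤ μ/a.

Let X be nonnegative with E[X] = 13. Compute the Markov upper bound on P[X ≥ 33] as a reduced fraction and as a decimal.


μ = E[X] = 13, a = 33.
Markov: P[X ≥ 33] ≤ μ/a = (13)/33 = 13/33.
Numerically: ≈ 0.394.
(Since a = 33 > μ = 13.000, the bound 13/33 is < 1 and informative.)

P[X ≥ 33] ≤ 13/33 ≈ 0.394.


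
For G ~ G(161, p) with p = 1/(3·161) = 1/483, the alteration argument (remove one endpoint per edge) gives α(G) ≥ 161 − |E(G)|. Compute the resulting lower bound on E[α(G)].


E[|E(G)|] = C(161, 2)·p = 12880 · (1/483) = 80/3.
E[α(G)] ≥ n − E[|E(G)|] = 161 − 80/3 = 403/3.
Numerically: ≈ 134.333.
(This is only a lower bound; the true E[α(G)] may be larger.)

E[α(G)] ≥ 403/3 ≈ 134.333.


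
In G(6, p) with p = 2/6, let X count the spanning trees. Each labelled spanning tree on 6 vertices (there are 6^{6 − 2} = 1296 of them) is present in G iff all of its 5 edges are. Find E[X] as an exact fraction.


K_6 has 6^{6 − 2} = 1296 labelled spanning trees.
For each such spanning tree H, let X_H = 1 if all 5 edges of H are present in G. Then P[X_H = 1] = p^{5} = (1/3)^{5} = 1/243.
By linearity: E[X] = Σ_H E[X_H] = 1296 · p^{5} = 1296 · 1/243 = 16/3.
Numerically: E[X] ≈ 5.333.

E[X] = 1296 · (1/3)^{5} = 16/3 ≈ 5.333.


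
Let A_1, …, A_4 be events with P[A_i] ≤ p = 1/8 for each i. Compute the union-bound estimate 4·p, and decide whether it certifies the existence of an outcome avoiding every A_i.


Union bound: P[∪_{i=1}^{4} A_i] ≤ Σ_i P[A_i] ≤ 4·p = 4·(1/8) = 1/2.
Numerically: 1/2 ≈ 0.5000000.
Is 1/2 < 1? YES.
Since P[∪ A_i] ≤ 1/2 < 1, the complement has P[∩ A_i^c] ≥ 1 − 1/2 = 1/2 > 0, so some outcome avoids every A_i.

4·p = 1/2 ≈ 0.5000000; existence CERTIFIED by the union bound.


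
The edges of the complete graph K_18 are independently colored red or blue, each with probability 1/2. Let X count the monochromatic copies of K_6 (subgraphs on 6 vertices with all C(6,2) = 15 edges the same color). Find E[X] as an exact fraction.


Let X = Σ_S X_S over the C(18, 6) = 18564 subsets S of size 6, where X_S = 1 if the K_6 on S is monochromatic.
For a fixed S, the K_6 on S has C(6, 2) = 15 edges. P[all 15 edges red] = (1/2)^15, and likewise for blue, so P[monochromatic] = 2·(1/2)^15 = 2^{1 − 15} = 1/16384.
By linearity: E[X] = C(18, 6) · 2^{1 − 15} = 18564 · 1/16384 = 4641/4096.
Numerically: E[X] ≈ 1.13306.

E[X] = C(18,6)·2^(1−C(6,2)) = 4641/4096 ≈ 1.13306.


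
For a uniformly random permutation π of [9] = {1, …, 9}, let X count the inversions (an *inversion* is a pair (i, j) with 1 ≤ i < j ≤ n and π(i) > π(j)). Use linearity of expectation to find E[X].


Write X = Σ X_I over the C(9, 2) = 36 pairs i < j, with X_I the indicator of one inversion.
There are 36 indicators.
For each fixed pair i < j, the values π(i) and π(j) are two distinct elements of {1, …, 9} in uniformly random order; by symmetry P[π(i) > π(j)] = 1/2.
By linearity: E[X] = 36 · (1/2) = C(9, 2) · (1/2) = 36/2 = 18 ≈ 18.000.

E[X] = 18 = 18.000.


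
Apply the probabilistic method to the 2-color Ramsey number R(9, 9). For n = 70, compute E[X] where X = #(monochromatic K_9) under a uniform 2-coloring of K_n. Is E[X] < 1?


E[X] = C(70, 9) · 2^{1 − 36} = 65033528560 · 2^{−35} = 65033528560/34359738368.
As a reduced fraction: E[X] = 4064595535/2147483648 ≈ 1.89272.
Is E[X] < 1? NO.
Since E[X] ≥ 1, the first-moment bound is inconclusive at n = 70; it does NOT by itself certify R(9, 9) > 70.

E[X] = 4064595535/2147483648 ≈ 1.89272; E[X] ≥ 1; first-moment method inconclusive here.


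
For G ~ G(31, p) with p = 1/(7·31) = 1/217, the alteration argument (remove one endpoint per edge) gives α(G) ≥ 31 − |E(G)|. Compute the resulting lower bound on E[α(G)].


E[|E(G)|] = C(31, 2)·p = 465 · (1/217) = 15/7.
E[α(G)] ≥ n − E[|E(G)|] = 31 − 15/7 = 202/7.
Numerically: ≈ 28.85714.
(This is only a lower bound; the true E[α(G)] may be larger.)

E[α(G)] ≥ 202/7 ≈ 28.85714.


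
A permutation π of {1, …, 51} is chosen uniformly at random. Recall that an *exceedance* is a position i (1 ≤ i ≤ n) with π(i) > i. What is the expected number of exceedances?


Write X = Σ_{i=1}^{51} X_i, where X_i = 1_{π(i) > i}.
For each fixed i, π(i) is uniform over {1, …, 51} (marginal of a uniform permutation), so P[π(i) > i] = (n − i)/n. Summing: Σ_{i=1}^{51} (n − i)/n = (0 + 1 + … + 50)/51 = 51(51 − 1)/(2·51) = (51 − 1)/2.
Hence E[X] = Σ_{i=1}^{51} (51 − i)/51 = 25 ≈ 25.000000.

E[X] = 25 = 25.000000.


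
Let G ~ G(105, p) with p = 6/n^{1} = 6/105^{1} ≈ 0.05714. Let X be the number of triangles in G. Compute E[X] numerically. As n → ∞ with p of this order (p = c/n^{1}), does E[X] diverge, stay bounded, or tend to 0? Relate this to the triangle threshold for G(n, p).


Number of potential triangles: C(105, 3) = 187460.
Each occurs with probability p³ ≈ (0.05714)³ ≈ 1.865889e-04.
By linearity: E[X] = C(105, 3)·p³ ≈ 187460 · 1.865889e-04 ≈ 34.9780.
Here α = 1, so p = 6/n is exactly at the triangle threshold p ~ 1/n. Asymptotically E[X] → c³/6 = 6³/6 = 36 ≈ 36.0000, a bounded constant. In this regime the triangle count is asymptotically Poisson(c³/6).

E[X] ≈ 34.9780; in regime p = Θ(1/n^{1}) E[X] stays bounded (at the triangle threshold p ~ 1/n).


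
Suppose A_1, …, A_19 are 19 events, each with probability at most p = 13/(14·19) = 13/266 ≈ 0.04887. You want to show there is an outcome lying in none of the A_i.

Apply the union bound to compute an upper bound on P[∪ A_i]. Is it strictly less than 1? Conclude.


Union bound: P[∪_{i=1}^{19} A_i] ≤ Σ_i P[A_i] ≤ 19·p = 19·(13/266) = 13/14.
Numerically: 13/14 ≈ 0.92857.
Is 13/14 < 1? YES.
Since P[∪ A_i] ≤ 13/14 < 1, the complement has P[∩ A_i^c] ≥ 1 − 13/14 = 1/14 > 0, so some outcome avoids every A_i.

19·p = 13/14 ≈ 0.92857; existence CERTIFIED by the union bound.


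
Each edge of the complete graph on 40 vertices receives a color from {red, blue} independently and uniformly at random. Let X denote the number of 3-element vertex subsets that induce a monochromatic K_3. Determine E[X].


Let X = Σ_S X_S over the C(40, 3) = 9880 subsets S of size 3, where X_S = 1 if the K_3 on S is monochromatic.
For a fixed S, the K_3 on S has C(3, 2) = 3 edges. P[all 3 edges red] = (1/2)^3, and likewise for blue, so P[monochromatic] = 2·(1/2)^3 = 2^{1 − 3} = 1/4.
By linearity of expectation: E[X] = C(40, 3) · 2^{1 − 3} = 9880 · 1/4 = 2470.
Numerically: E[X] ≈ 2470.000000.

E[X] = C(40,3)·2^(1−C(3,2)) = 2470 ≈ 2470.000000.


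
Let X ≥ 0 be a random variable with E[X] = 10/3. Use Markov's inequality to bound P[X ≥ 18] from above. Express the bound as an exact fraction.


μ = E[X] = 10/3, a = 18.
Markov: P[X ≥ 18] ≤ μ/a = (10/3)/18 = 5/27.
Numerically: ≈ 0.1852.
(Since a = 18 > μ = 3.3333, the bound 5/27 is < 1 and informative.)

P[X ≥ 18] ≤ 5/27 ≈ 0.1852.


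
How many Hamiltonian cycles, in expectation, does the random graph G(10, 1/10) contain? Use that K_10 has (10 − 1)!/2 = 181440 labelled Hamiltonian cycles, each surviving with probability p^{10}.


K_10 has (10 − 1)!/2 = 181440 labelled Hamiltonian cycles.
For each such Hamiltonian cycle H, let X_H = 1 if all 10 edges of H are present in G. Then P[X_H = 1] = p^{10} = (1/10)^{10} = 1/10000000000.
By linearity: E[X] = Σ_H E[X_H] = 181440 · p^{10} = 181440 · 1/10000000000 = 567/31250000.
Numerically: E[X] ≈ 1.814e-05.

E[X] = 181440 · (1/10)^{10} = 567/31250000 ≈ 1.814e-05.


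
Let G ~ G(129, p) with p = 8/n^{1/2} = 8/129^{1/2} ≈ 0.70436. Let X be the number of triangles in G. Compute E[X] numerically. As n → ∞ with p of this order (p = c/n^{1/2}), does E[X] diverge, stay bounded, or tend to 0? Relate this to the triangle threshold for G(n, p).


Number of potential triangles: C(129, 3) = 349504.
Each occurs with probability p³ ≈ (0.70436)³ ≈ 3.4945028e-01.
By linearity: E[X] = C(129, 3)·p³ ≈ 349504 · 3.4945028e-01 ≈ 122134.27143.
Since α = 1/2 < 1, p = c/n^{1/2} ≫ 1/n is above the triangle threshold p ~ 1/n. Asymptotically E[X] ~ (c³/6)·n^{3(1−α)} = (8³/6)·n^{1.5} → ∞; triangles are abundant w.h.p.

E[X] ≈ 122134.27143; in regime p = Θ(1/n^{1/2}) E[X] diverges (above the triangle threshold p ~ 1/n).


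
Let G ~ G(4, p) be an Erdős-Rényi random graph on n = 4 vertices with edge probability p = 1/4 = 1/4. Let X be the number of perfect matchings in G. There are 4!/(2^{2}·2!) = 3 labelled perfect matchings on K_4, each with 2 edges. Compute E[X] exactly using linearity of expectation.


K_4 has 4!/(2^{2}·2!) = 3 labelled perfect matchings.
For each such perfect matching H, let X_H = 1 if all 2 edges of H are present in G. Then P[X_H = 1] = p^{2} = (1/4)^{2} = 1/16.
By linearity of expectation: E[X] = Σ_H E[X_H] = 3 · p^{2} = 3 · 1/16 = 3/16.
Numerically: E[X] ≈ 0.1875.

E[X] = 3 · (1/4)^{2} = 3/16 ≈ 0.1875.


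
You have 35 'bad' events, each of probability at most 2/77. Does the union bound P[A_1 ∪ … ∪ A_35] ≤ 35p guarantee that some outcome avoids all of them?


Union bound: P[∪_{i=1}^{35} A_i] ≤ Σ_i P[A_i] ≤ 35·p = 35·(2/77) = 10/11.
Numerically: 10/11 ≈ 0.909.
Is 10/11 < 1? YES.
Since P[∪ A_i] ≤ 10/11 < 1, the complement has P[∩ A_i^c] ≥ 1 − 10/11 = 1/11 > 0, so some outcome avoids every A_i.

35·p = 10/11 ≈ 0.909; existence CERTIFIED by the union bound.


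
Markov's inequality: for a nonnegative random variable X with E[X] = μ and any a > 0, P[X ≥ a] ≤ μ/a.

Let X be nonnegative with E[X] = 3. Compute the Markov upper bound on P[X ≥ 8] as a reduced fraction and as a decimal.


μ = E[X] = 3, a = 8.
Markov: P[X ≥ 8] ≤ μ/a = (3)/8 = 3/8.
Numerically: ≈ 0.375000.
(Since a = 8 > μ = 3.000000, the bound 3/8 is < 1 and informative.)

P[X ≥ 8] ≤ 3/8 ≈ 0.375000.


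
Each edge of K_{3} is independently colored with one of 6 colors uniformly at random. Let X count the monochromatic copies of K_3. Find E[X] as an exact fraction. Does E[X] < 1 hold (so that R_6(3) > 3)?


E[X] = C(3, 3) · 6^{1 − 3} = 1 · 6^{−2} = 1/36.
As a reduced fraction: E[X] = 1/36 ≈ 0.028.
Is E[X] < 1? YES.
Since E[X] < 1, there exists a 6-coloring of K_{3} with no monochromatic K_3; hence R_6(3) > 3.

E[X] = 1/36 ≈ 0.028; E[X] < 1, so R_6(3) > 3.


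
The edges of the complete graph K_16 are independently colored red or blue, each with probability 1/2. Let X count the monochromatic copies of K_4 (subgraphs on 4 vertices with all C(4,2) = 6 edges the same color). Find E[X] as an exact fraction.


Let X = Σ_S X_S over the C(16, 4) = 1820 subsets S of size 4, where X_S = 1 if the K_4 on S is monochromatic.
For a fixed S, the K_4 on S has C(4, 2) = 6 edges. P[all 6 edges red] = (1/2)^6, and likewise for blue, so P[monochromatic] = 2·(1/2)^6 = 2^{1 − 6} = 1/32.
By linearity of expectation: E[X] = C(16, 4) · 2^{1 − 6} = 1820 · 1/32 = 455/8.
Numerically: E[X] ≈ 56.875.

E[X] = C(16,4)·2^(1−C(4,2)) = 455/8 ≈ 56.875.


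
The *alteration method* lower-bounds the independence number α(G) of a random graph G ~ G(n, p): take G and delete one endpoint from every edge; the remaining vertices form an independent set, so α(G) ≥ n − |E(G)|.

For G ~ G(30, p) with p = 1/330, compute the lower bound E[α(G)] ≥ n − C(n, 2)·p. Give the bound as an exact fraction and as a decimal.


E[|E(G)|] = C(30, 2)·p = 435 · (1/330) = 29/22.
E[α(G)] ≥ n − E[|E(G)|] = 30 − 29/22 = 631/22.
Numerically: ≈ 28.68182.
(This is only a lower bound; the true E[α(G)] may be larger.)

E[α(G)] ≥ 631/22 ≈ 28.68182.


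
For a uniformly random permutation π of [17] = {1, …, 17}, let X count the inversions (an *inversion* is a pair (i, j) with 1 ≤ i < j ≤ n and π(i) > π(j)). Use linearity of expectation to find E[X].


Write X = Σ X_I over the C(17, 2) = 136 pairs i < j, with X_I the indicator of one inversion.
There are 136 indicators.
For each fixed pair i < j, the values π(i) and π(j) are two distinct elements of {1, …, 17} in uniformly random order; by symmetry P[π(i) > π(j)] = 1/2.
By linearity: E[X] = 136 · (1/2) = C(17, 2) · (1/2) = 136/2 = 68 ≈ 68.000000.

E[X] = 68 = 68.000000.


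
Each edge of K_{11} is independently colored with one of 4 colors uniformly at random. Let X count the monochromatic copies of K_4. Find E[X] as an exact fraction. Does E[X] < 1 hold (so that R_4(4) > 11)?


E[X] = C(11, 4) · 4^{1 − 6} = 330 · 4^{−5} = 330/1024.
As a reduced fraction: E[X] = 165/512 ≈ 0.32227.
Is E[X] < 1? YES.
Since E[X] < 1, there exists a 4-coloring of K_{11} with no monochromatic K_4; hence R_4(4) > 11.

E[X] = 165/512 ≈ 0.32227; E[X] < 1, so R_4(4) > 11.


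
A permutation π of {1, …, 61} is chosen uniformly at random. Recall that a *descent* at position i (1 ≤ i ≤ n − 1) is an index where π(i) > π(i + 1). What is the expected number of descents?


Write X = Σ X_I over i = 1, …, 60, with X_I the indicator of one descent.
There are 60 indicators.
For each fixed i, the pair (π(i), π(i+1)) is a uniformly random ordered pair of distinct values from {1, …, 61}; by symmetry P[π(i) > π(i+1)] = 1/2.
By linearity: E[X] = 60 · (1/2) = (61 − 1) · (1/2) = 30 ≈ 30.00000.

E[X] = 30 = 30.00000.


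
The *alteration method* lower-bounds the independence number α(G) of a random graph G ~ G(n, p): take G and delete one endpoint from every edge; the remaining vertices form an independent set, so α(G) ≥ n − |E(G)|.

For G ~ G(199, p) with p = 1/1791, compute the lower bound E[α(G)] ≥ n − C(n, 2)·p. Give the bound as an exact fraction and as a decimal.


E[|E(G)|] = C(199, 2)·p = 19701 · (1/1791) = 11.
E[α(G)] ≥ n − E[|E(G)|] = 199 − 11 = 188.
Numerically: ≈ 188.00000.
(This is only a lower bound; the true E[α(G)] may be larger.)

E[α(G)] ≥ 188 ≈ 188.00000.


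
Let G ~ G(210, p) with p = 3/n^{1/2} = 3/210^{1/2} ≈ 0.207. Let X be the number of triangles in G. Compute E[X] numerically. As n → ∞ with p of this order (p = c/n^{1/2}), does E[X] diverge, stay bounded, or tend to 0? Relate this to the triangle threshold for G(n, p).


Number of potential triangles: C(210, 3) = 1521520.
Each occurs with probability p³ ≈ (0.207)³ ≈ 8.87227e-03.
By linearity: E[X] = C(210, 3)·p³ ≈ 1521520 · 8.87227e-03 ≈ 13499.338.
Since α = 1/2 < 1, p = c/n^{1/2} ≫ 1/n is above the triangle threshold p ~ 1/n. Asymptotically E[X] ~ (c³/6)·n^{3(1−α)} = (3³/6)·n^{1.5} → ∞; triangles are abundant w.h.p.

E[X] ≈ 13499.338; in regime p = Θ(1/n^{1/2}) E[X] diverges (above the triangle threshold p ~ 1/n).


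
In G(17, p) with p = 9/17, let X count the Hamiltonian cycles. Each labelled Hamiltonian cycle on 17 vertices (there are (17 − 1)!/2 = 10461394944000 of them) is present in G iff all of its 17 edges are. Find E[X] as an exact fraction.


K_17 has (17 − 1)!/2 = 10461394944000 labelled Hamiltonian cycles.
For each such Hamiltonian cycle H, let X_H = 1 if all 17 edges of H are present in G. Then P[X_H = 1] = p^{17} = (9/17)^{17} = 16677181699666569/827240261886336764177.
By linearity of expectation: E[X] = Σ_H E[X_H] = 10461394944000 · p^{17} = 10461394944000 · 16677181699666569/827240261886336764177 = 174466584313061171422427136000/827240261886336764177.
Numerically: E[X] ≈ 2.11e+08.

E[X] = 10461394944000 · (9/17)^{17} = 174466584313061171422427136000/827240261886336764177 ≈ 2.11e+08.


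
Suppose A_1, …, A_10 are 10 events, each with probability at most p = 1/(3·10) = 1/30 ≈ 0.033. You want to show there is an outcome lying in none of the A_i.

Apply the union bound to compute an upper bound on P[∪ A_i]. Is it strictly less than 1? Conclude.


Union bound: P[∪_{i=1}^{10} A_i] ≤ Σ_i P[A_i] ≤ 10·p = 10·(1/30) = 1/3.
Numerically: 1/3 ≈ 0.333.
Is 1/3 < 1? YES.
Since P[∪ A_i] ≤ 1/3 < 1, the complement has P[∩ A_i^c] ≥ 1 − 1/3 = 2/3 > 0, so some outcome avoids every A_i.

10·p = 1/3 ≈ 0.333; existence CERTIFIED by the union bound.


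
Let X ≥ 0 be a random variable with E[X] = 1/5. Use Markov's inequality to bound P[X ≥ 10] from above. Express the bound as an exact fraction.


μ = E[X] = 1/5, a = 10.
Markov: P[X ≥ 10] ≤ μ/a = (1/5)/10 = 1/50.
Numerically: ≈ 0.020.
(Since a = 10 > μ = 0.200, the bound 1/50 is < 1 and informative.)

P[X ≥ 10] ≤ 1/50 ≈ 0.020.


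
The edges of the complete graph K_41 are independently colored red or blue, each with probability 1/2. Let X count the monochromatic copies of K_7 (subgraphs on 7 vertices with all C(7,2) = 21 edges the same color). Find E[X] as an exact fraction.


Let X = Σ_S X_S over the C(41, 7) = 22481940 subsets S of size 7, where X_S = 1 if the K_7 on S is monochromatic.
For a fixed S, the K_7 on S has C(7, 2) = 21 edges. P[all 21 edges red] = (1/2)^21, and likewise for blue, so P[monochromatic] = 2·(1/2)^21 = 2^{1 − 21} = 1/1048576.
By linearity of expectation: E[X] = C(41, 7) · 2^{1 − 21} = 22481940 · 1/1048576 = 5620485/262144.
Numerically: E[X] ≈ 21.44045.

E[X] = C(41,7)·2^(1−C(7,2)) = 5620485/262144 ≈ 21.44045.


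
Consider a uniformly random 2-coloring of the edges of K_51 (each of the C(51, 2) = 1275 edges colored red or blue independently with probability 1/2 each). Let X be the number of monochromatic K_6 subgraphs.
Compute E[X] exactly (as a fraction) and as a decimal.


Let X = Σ_S X_S over the C(51, 6) = 18009460 subsets S of size 6, where X_S = 1 if the K_6 on S is monochromatic.
For a fixed S, the K_6 on S has C(6, 2) = 15 edges. P[all 15 edges red] = (1/2)^15, and likewise for blue, so P[monochromatic] = 2·(1/2)^15 = 2^{1 − 15} = 1/16384.
By linearity: E[X] = C(51, 6) · 2^{1 − 15} = 18009460 · 1/16384 = 4502365/4096.
Numerically: E[X] ≈ 1099.210.

E[X] = C(51,6)·2^(1−C(6,2)) = 4502365/4096 ≈ 1099.210.


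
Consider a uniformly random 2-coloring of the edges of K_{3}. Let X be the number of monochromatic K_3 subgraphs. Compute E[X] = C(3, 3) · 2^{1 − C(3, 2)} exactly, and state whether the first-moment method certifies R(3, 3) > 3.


E[X] = C(3, 3) · 2^{1 − 3} = 1 · 2^{−2} = 1/4.
As a reduced fraction: E[X] = 1/4 ≈ 0.250.
Is E[X] < 1? YES.
Since E[X] < 1, there exists a 2-coloring of K_{3} with no monochromatic K_3; hence R(3, 3) > 3.

E[X] = 1/4 ≈ 0.250; E[X] < 1, so R(3, 3) > 3.


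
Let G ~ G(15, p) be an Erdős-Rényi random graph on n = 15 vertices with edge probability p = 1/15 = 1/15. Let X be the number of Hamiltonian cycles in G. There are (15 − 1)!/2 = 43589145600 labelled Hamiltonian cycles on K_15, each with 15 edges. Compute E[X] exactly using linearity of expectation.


K_15 has (15 − 1)!/2 = 43589145600 labelled Hamiltonian cycles.
For each such Hamiltonian cycle H, let X_H = 1 if all 15 edges of H are present in G. Then P[X_H = 1] = p^{15} = (1/15)^{15} = 1/437893890380859375.
By linearity of expectation: E[X] = Σ_H E[X_H] = 43589145600 · p^{15} = 43589145600 · 1/437893890380859375 = 7175168/72081298828125.
Numerically: E[X] ≈ 9.95e-08.

E[X] = 43589145600 · (1/15)^{15} = 7175168/72081298828125 ≈ 9.95e-08.


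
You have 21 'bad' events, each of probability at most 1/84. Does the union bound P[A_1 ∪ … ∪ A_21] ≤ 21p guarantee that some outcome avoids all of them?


Union bound: P[∪_{i=1}^{21} A_i] ≤ Σ_i P[A_i] ≤ 21·p = 21·(1/84) = 1/4.
Numerically: 1/4 ≈ 0.250000.
Is 1/4 < 1? YES.
Since P[∪ A_i] ≤ 1/4 < 1, the complement has P[∩ A_i^c] ≥ 1 − 1/4 = 3/4 > 0, so some outcome avoids every A_i.

21·p = 1/4 ≈ 0.250000; existence CERTIFIED by the union bound.


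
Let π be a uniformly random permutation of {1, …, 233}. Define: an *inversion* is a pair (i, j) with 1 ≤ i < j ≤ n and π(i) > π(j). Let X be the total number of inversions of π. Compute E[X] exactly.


Write X = Σ X_I over the C(233, 2) = 27028 pairs i < j, with X_I the indicator of one inversion.
There are 27028 indicators.
For each fixed pair i < j, the values π(i) and π(j) are two distinct elements of {1, …, 233} in uniformly random order; by symmetry P[π(i) > π(j)] = 1/2.
By linearity: E[X] = 27028 · (1/2) = C(233, 2) · (1/2) = 27028/2 = 13514 ≈ 13514.0000.

E[X] = 13514 = 13514.0000.


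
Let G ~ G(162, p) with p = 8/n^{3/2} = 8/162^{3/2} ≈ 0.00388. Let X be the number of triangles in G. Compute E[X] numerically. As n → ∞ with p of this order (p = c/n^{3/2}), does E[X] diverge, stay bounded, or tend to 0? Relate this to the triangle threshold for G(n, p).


Number of potential triangles: C(162, 3) = 695520.
Each occurs with probability p³ ≈ (0.00388)³ ≈ 5.84053e-08.
By linearity: E[X] = C(162, 3)·p³ ≈ 695520 · 5.84053e-08 ≈ 0.041.
Since α = 3/2 > 1, p = c/n^{3/2} = o(1/n) is below the triangle threshold p ~ 1/n. Asymptotically E[X] ~ (c³/6)·n^{3(1−α)} = (8³/6)·n^{-1.5} → 0, so by Markov's inequality G has no triangles w.h.p.

E[X] ≈ 0.041; in regime p = Θ(1/n^{3/2}) E[X] tends to 0 (below the triangle threshold p ~ 1/n).


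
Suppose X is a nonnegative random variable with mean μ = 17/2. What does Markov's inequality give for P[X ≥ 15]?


μ = E[X] = 17/2, a = 15.
Markov: P[X ≥ 15] ≤ μ/a = (17/2)/15 = 17/30.
Numerically: ≈ 0.5667.
(Since a = 15 > μ = 8.5000, the bound 17/30 is < 1 and informative.)

P[X ≥ 15] ≤ 17/30 ≈ 0.5667.


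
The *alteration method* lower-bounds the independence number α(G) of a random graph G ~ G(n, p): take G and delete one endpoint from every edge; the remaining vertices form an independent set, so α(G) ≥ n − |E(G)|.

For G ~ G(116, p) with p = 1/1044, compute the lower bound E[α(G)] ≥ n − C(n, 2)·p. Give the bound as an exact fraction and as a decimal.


E[|E(G)|] = C(116, 2)·p = 6670 · (1/1044) = 115/18.
E[α(G)] ≥ n − E[|E(G)|] = 116 − 115/18 = 1973/18.
Numerically: ≈ 109.611111.
(This is only a lower bound; the true E[α(G)] may be larger.)

E[α(G)] ≥ 1973/18 ≈ 109.611111.


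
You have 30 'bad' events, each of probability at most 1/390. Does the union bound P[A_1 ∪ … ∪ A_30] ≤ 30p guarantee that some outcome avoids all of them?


Union bound: P[∪_{i=1}^{30} A_i] ≤ Σ_i P[A_i] ≤ 30·p = 30·(1/390) = 1/13.
Numerically: 1/13 ≈ 0.077.
Is 1/13 < 1? YES.
Since P[∪ A_i] ≤ 1/13 < 1, the complement has P[∩ A_i^c] ≥ 1 − 1/13 = 12/13 > 0, so some outcome avoids every A_i.

30·p = 1/13 ≈ 0.077; existence CERTIFIED by the union bound.


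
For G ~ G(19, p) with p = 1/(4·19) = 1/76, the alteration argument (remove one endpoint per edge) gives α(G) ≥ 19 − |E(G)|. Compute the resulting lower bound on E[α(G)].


E[|E(G)|] = C(19, 2)·p = 171 · (1/76) = 9/4.
E[α(G)] ≥ n − E[|E(G)|] = 19 − 9/4 = 67/4.
Numerically: ≈ 16.75000.
(This is only a lower bound; the true E[α(G)] may be larger.)

E[α(G)] ≥ 67/4 ≈ 16.75000.


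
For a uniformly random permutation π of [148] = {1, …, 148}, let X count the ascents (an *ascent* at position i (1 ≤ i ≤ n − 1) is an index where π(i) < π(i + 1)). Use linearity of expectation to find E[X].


Write X = Σ X_I over i = 1, …, 147, with X_I the indicator of one ascent.
There are 147 indicators.
For each fixed i, the pair (π(i), π(i+1)) is a uniformly random ordered pair of distinct values from {1, …, 148}; by symmetry P[π(i) < π(i+1)] = 1/2.
By linearity: E[X] = 147 · (1/2) = (148 − 1) · (1/2) = 147/2 ≈ 73.500.

E[X] = 147/2 = 73.500.


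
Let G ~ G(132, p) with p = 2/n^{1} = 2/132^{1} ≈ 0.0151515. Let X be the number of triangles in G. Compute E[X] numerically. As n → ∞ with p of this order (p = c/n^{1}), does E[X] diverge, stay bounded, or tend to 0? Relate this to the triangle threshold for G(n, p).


Number of potential triangles: C(132, 3) = 374660.
Each occurs with probability p³ ≈ (0.0151515)³ ≈ 3.47830926e-06.
By linearity: E[X] = C(132, 3)·p³ ≈ 374660 · 3.47830926e-06 ≈ 1.303183.
Here α = 1, so p = 2/n is exactly at the triangle threshold p ~ 1/n. Asymptotically E[X] → c³/6 = 2³/6 = 4/3 ≈ 1.333333, a bounded constant. In this regime the triangle count is asymptotically Poisson(c³/6).

E[X] ≈ 1.303183; in regime p = Θ(1/n^{1}) E[X] stays bounded (at the triangle threshold p ~ 1/n).


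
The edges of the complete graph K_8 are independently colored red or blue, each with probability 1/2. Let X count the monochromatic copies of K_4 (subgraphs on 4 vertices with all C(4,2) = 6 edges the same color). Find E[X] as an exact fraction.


Let X = Σ_S X_S over the C(8, 4) = 70 subsets S of size 4, where X_S = 1 if the K_4 on S is monochromatic.
For a fixed S, the K_4 on S has C(4, 2) = 6 edges. P[all 6 edges red] = (1/2)^6, and likewise for blue, so P[monochromatic] = 2·(1/2)^6 = 2^{1 − 6} = 1/32.
By linearity of expectation: E[X] = C(8, 4) · 2^{1 − 6} = 70 · 1/32 = 35/16.
Numerically: E[X] ≈ 2.18750.

E[X] = C(8,4)·2^(1−C(4,2)) = 35/16 ≈ 2.18750.


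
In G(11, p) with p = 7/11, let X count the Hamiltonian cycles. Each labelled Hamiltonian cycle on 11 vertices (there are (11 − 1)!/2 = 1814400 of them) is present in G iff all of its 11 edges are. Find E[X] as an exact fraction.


K_11 has (11 − 1)!/2 = 1814400 labelled Hamiltonian cycles.
For each such Hamiltonian cycle H, let X_H = 1 if all 11 edges of H are present in G. Then P[X_H = 1] = p^{11} = (7/11)^{11} = 1977326743/285311670611.
By linearity of expectation: E[X] = Σ_H E[X_H] = 1814400 · p^{11} = 1814400 · 1977326743/285311670611 = 3587661642499200/285311670611.
Numerically: E[X] ≈ 1.26e+04.

E[X] = 1814400 · (7/11)^{11} = 3587661642499200/285311670611 ≈ 1.26e+04.


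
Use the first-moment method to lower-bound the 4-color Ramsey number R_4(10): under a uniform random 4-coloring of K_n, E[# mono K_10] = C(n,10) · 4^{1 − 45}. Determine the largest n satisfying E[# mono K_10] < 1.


We need C(n, 10) · 4^{1 − 45} < 1, i.e. C(n, 10) < 4^{45 − 1} = 309485009821345068724781056.
Check values of n near the boundary:
  n = 2019: C(2019, 10) = 303322949179835278009229628; 303322949179835278009229628 < 309485009821345068724781056? YES
  n = 2020: C(2020, 10) = 304832018578739931133653656; 304832018578739931133653656 < 309485009821345068724781056? YES
  n = 2021: C(2021, 10) = 306347841644770462864800616; 306347841644770462864800616 < 309485009821345068724781056? YES
  n = 2022: C(2022, 10) = 307870445231474093395937796; 307870445231474093395937796 < 309485009821345068724781056? YES
  n = 2023: C(2023, 10) = 309399856285778485315440716; 309399856285778485315440716 < 309485009821345068724781056? YES
  n = 2024: C(2024, 10) = 310936101848269937576192656; 310936101848269937576192656 < 309485009821345068724781056? NO
  n = 2025: C(2025, 10) = 312479209053472269772600560; 312479209053472269772600560 < 309485009821345068724781056? NO
The largest n with C(n, 10) < 309485009821345068724781056 is n = 2023 (where E[X] = 77349964071444621328860179/77371252455336267181195264 ≈ 0.9997). Hence R_4(10) > 2023, i.e. R_4(10) ≥ 2024.

Largest n = 2023; hence R_4(10) > 2023.


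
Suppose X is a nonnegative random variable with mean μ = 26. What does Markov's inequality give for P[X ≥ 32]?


μ = E[X] = 26, a = 32.
Markov: P[X ≥ 32] ≤ μ/a = (26)/32 = 13/16.
Numerically: ≈ 0.812.
(Since a = 32 > μ = 26.000, the bound 13/16 is < 1 and informative.)

P[X ≥ 32] ≤ 13/16 ≈ 0.812.


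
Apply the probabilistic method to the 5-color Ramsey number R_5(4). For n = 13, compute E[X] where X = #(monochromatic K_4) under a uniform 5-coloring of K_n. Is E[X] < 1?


E[X] = C(13, 4) · 5^{1 − 6} = 715 · 5^{−5} = 715/3125.
As a reduced fraction: E[X] = 143/625 ≈ 0.228800.
Is E[X] < 1? YES.
Since E[X] < 1, there exists a 5-coloring of K_{13} with no monochromatic K_4; hence R_5(4) > 13.

E[X] = 143/625 ≈ 0.228800; E[X] < 1, so R_5(4) > 13.


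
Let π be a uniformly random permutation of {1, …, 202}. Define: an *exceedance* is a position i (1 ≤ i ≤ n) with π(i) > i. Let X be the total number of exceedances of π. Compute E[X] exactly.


Write X = Σ_{i=1}^{202} X_i, where X_i = 1_{π(i) > i}.
For each fixed i, π(i) is uniform over {1, …, 202} (marginal of a uniform permutation), so P[π(i) > i] = (n − i)/n. Summing: Σ_{i=1}^{202} (n − i)/n = (0 + 1 + … + 201)/202 = 202(202 − 1)/(2·202) = (202 − 1)/2.
Hence E[X] = Σ_{i=1}^{202} (202 − i)/202 = 201/2 ≈ 100.500000.

E[X] = 201/2 = 100.500000.


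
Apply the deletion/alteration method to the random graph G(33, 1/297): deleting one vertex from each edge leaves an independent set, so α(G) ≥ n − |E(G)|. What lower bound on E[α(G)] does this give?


E[|E(G)|] = C(33, 2)·p = 528 · (1/297) = 16/9.
E[α(G)] ≥ n − E[|E(G)|] = 33 − 16/9 = 281/9.
Numerically: ≈ 31.22222.
(This is only a lower bound; the true E[α(G)] may be larger.)

E[α(G)] ≥ 281/9 ≈ 31.22222.


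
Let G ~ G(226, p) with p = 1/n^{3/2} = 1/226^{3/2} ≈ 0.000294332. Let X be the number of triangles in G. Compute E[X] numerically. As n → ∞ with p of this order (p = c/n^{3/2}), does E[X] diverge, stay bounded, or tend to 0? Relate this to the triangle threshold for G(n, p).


Number of potential triangles: C(226, 3) = 1898400.
Each occurs with probability p³ ≈ (0.000294332)³ ≈ 2.54983468e-11.
By linearity: E[X] = C(226, 3)·p³ ≈ 1898400 · 2.54983468e-11 ≈ 0.000048.
Since α = 3/2 > 1, p = c/n^{3/2} = o(1/n) is below the triangle threshold p ~ 1/n. Asymptotically E[X] ~ (c³/6)·n^{3(1−α)} = (1³/6)·n^{-1.5} → 0, so by Markov's inequality G has no triangles w.h.p.

E[X] ≈ 0.000048; in regime p = Θ(1/n^{3/2}) E[X] tends to 0 (below the triangle threshold p ~ 1/n).


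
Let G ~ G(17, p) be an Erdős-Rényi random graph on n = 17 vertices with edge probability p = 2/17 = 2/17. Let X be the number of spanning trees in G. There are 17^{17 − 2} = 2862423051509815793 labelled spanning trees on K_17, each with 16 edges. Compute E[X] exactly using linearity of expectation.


K_17 has 17^{17 − 2} = 2862423051509815793 labelled spanning trees.
For each such spanning tree H, let X_H = 1 if all 16 edges of H are present in G. Then P[X_H = 1] = p^{16} = (2/17)^{16} = 65536/48661191875666868481.
Summing the indicators: E[X] = Σ_H E[X_H] = 2862423051509815793 · p^{16} = 2862423051509815793 · 65536/48661191875666868481 = 65536/17.
Numerically: E[X] ≈ 3.86e+03.

E[X] = 2862423051509815793 · (2/17)^{16} = 65536/17 ≈ 3.86e+03.


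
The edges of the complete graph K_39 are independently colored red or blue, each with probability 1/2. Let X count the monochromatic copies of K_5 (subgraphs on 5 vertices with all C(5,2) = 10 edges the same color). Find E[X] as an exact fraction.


Let X = Σ_S X_S over the C(39, 5) = 575757 subsets S of size 5, where X_S = 1 if the K_5 on S is monochromatic.
For a fixed S, the K_5 on S has C(5, 2) = 10 edges. P[all 10 edges red] = (1/2)^10, and likewise for blue, so P[monochromatic] = 2·(1/2)^10 = 2^{1 − 10} = 1/512.
By linearity of expectation: E[X] = C(39, 5) · 2^{1 − 10} = 575757 · 1/512 = 575757/512.
Numerically: E[X] ≈ 1124.525.

E[X] = C(39,5)·2^(1−C(5,2)) = 575757/512 ≈ 1124.525.


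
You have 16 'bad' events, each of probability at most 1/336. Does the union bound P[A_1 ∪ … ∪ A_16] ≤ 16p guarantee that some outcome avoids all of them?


Union bound: P[∪_{i=1}^{16} A_i] ≤ Σ_i P[A_i] ≤ 16·p = 16·(1/336) = 1/21.
Numerically: 1/21 ≈ 0.048.
Is 1/21 < 1? YES.
Since P[∪ A_i] ≤ 1/21 < 1, the complement has P[∩ A_i^c] ≥ 1 − 1/21 = 20/21 > 0, so some outcome avoids every A_i.

16·p = 1/21 ≈ 0.048; existence CERTIFIED by the union bound.
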